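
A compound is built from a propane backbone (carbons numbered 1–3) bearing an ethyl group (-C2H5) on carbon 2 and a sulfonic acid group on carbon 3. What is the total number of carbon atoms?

5

Atom tally by fragment:
  CH3 → C:1 H:3
  CH(C2H5) → C:3 H:6
  CH2SO3H → C:1 H:3 S:1 O:3
Element totals:
  C: 5
  H: 12
  O: 3
  S: 1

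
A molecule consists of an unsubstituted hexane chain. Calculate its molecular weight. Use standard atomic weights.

Atom tally by fragment:
  CH3 → C:1 H:3
  CH2 → C:1 H:2
  CH2 → C:1 H:2
  CH2 → C:1 H:2
  CH2 → C:1 H:2
  CH3 → C:1 H:3
Element totals:
  C: 6
  H: 14
Molecular formula: C6H14.
  M = 6(12.011) + 14(1.008)
    = 72.066 + 14.112 = 86.178

86.18 g/mol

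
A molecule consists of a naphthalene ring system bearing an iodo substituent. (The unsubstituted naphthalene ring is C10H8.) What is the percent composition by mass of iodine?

49.95%

Atom tally by fragment:
  naphthalene ring system core → C:10 H:8
  (− 1 ring H displaced by substituents)
  + I → I:1
Element totals:
  C: 10
  H: 7
  I: 1
Molecular formula: C10H7I.
Molar mass = 254.070 g/mol.
Mass from I: 1 × 126.904 = 126.904 g/mol.
%I = 126.904 / 254.070 × 100 = 49.95%.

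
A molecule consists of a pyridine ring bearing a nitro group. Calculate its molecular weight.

124.10 g/mol

Atom tally by fragment:
  pyridine ring core → C:5 H:5 N:1
  (− 1 ring H displaced by substituents)
  + NO2 → N:1 O:2
Element totals:
  C: 5
  H: 4
  N: 2
  O: 2
Molecular formula: C5H4N2O2.
  M = 5(12.011) + 4(1.008) + 2(14.007) + 2(15.999)
    = 60.055 + 4.032 + 28.014 + 31.998 = 124.099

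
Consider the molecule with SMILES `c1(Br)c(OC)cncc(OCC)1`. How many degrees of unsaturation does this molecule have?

Atom tally by fragment:
  pyridine ring core → C:5 H:5 N:1
  (− 3 ring H displaced by substituents)
  + Br → Br:1
  + OCH3 → C:1 H:3 O:1
  + OC2H5 → C:2 H:5 O:1
Element totals:
  C: 8
  H: 10
  Br: 1
  N: 1
  O: 2
Molecular formula: C8H10BrNO2.
DoU = (2C + 2 + N − H − X) / 2 = (2·8 + 2 + 1 − 10 − 1) / 2 = 4.

4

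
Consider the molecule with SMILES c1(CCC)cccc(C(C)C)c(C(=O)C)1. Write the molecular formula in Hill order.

C14H20O

Atom tally by fragment:
  benzene ring core → C:6 H:6
  (− 3 ring H displaced by substituents)
  + CH2CH2CH3 → C:3 H:7
  + CH(CH3)2 → C:3 H:7
  + COCH3 → C:2 H:3 O:1
Element totals:
  C: 14
  H: 20
  O: 1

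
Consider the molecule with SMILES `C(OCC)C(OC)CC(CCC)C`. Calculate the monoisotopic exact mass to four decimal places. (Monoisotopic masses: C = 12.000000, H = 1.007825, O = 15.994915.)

188.1776

Atom tally by fragment:
  C2H5OCH2 → C:3 H:7 O:1
  CH(OCH3) → C:2 H:4 O:1
  CH2 → C:1 H:2
  CH(CH2CH2CH3) → C:4 H:8
  CH3 → C:1 H:3
Element totals:
  C: 11
  H: 24
  O: 2
Molecular formula: C11H24O2.
  M = 11(12.0) + 24(1.007825) + 2(15.994915)
    = 132.000000 + 24.187800 + 31.989830 = 188.177630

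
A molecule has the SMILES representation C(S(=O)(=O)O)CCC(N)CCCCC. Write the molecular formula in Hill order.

Atom tally by fragment:
  HO3SCH2 → C:1 H:3 S:1 O:3
  CH2 → C:1 H:2
  CH2 → C:1 H:2
  CH(NH2) → C:1 H:3 N:1
  CH2 → C:1 H:2
  CH2 → C:1 H:2
  CH2 → C:1 H:2
  CH2 → C:1 H:2
  CH3 → C:1 H:3
Element totals:
  C: 9
  H: 21
  N: 1
  O: 3
  S: 1

C9H21NO3S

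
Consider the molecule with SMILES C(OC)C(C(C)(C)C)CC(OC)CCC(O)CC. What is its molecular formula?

Atom tally by fragment:
  CH3OCH2 → C:2 H:5 O:1
  CH(C(CH3)3) → C:5 H:10
  CH2 → C:1 H:2
  CH(OCH3) → C:2 H:4 O:1
  CH2 → C:1 H:2
  CH2 → C:1 H:2
  CH(OH) → C:1 H:2 O:1
  CH2 → C:1 H:2
  CH3 → C:1 H:3
Element totals:
  C: 15
  H: 32
  O: 3

C15H32O3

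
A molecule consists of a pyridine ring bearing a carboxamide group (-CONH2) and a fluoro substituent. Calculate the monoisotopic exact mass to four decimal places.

140.0386

Atom tally by fragment:
  pyridine ring core → C:5 H:5 N:1
  (− 2 ring H displaced by substituents)
  + CONH2 → C:1 H:2 O:1 N:1
  + F → F:1
Element totals:
  C: 6
  H: 5
  F: 1
  N: 2
  O: 1
Molecular formula: C6H5FN2O.
  M = 6(12.0) + 5(1.007825) + 18.998403 + 2(14.003074) + 15.994915
    = 72.000000 + 5.039125 + 18.998403 + 28.006148 + 15.994915 = 140.038591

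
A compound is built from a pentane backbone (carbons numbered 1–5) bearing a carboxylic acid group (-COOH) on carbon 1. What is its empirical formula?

C3H6O

Atom tally by fragment:
  HOOCCH2 → C:2 H:3 O:2
  CH2 → C:1 H:2
  CH2 → C:1 H:2
  CH2 → C:1 H:2
  CH3 → C:1 H:3
Element totals:
  C: 6
  H: 12
  O: 2
Molecular formula: C6H12O2.
gcd of subscripts = 2; dividing each by 2:
  C: 6/2 = 3
  H: 12/2 = 6
  O: 2/2 = 1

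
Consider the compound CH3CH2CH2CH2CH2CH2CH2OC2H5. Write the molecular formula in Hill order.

Element totals:
  C: 9
  H: 20
  O: 1

C9H20O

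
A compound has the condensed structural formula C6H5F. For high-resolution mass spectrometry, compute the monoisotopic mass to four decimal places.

Atom tally by fragment:
  benzene ring core → C:6 H:6
  (− 1 ring H displaced by substituents)
  + F → F:1
Element totals:
  C: 6
  H: 5
  F: 1
Molecular formula: C6H5F.
  M = 6(12.0) + 5(1.007825) + 18.998403
    = 72.000000 + 5.039125 + 18.998403 = 96.037528

96.0375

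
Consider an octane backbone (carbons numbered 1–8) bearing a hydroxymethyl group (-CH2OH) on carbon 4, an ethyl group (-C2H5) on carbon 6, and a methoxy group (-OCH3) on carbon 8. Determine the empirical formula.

C6H13O

Atom tally by fragment:
  CH3 → C:1 H:3
  CH2 → C:1 H:2
  CH2 → C:1 H:2
  CH(CH2OH) → C:2 H:4 O:1
  CH2 → C:1 H:2
  CH(C2H5) → C:3 H:6
  CH2 → C:1 H:2
  CH2OCH3 → C:2 H:5 O:1
Element totals:
  C: 12
  H: 26
  O: 2
Molecular formula: C12H26O2.
gcd of subscripts = 2; dividing each by 2:
  C: 12/2 = 6
  H: 26/2 = 13
  O: 2/2 = 1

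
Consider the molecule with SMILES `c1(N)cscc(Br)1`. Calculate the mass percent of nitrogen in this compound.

Atom tally by fragment:
  thiophene ring core → C:4 H:4 S:1
  (− 2 ring H displaced by substituents)
  + NH2 → N:1 H:2
  + Br → Br:1
Element totals:
  C: 4
  H: 4
  Br: 1
  N: 1
  S: 1
Molecular formula: C4H4BrNS.
Molar mass = 178.047 g/mol.
Mass from N: 1 × 14.007 = 14.007 g/mol.
%N = 14.007 / 178.047 × 100 = 7.87%.

7.87%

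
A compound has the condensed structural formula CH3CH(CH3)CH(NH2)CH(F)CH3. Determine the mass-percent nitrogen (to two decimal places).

11.75%

Element totals:
  C: 6
  H: 14
  F: 1
  N: 1
Molecular formula: C6H14FN.
Molar mass = 119.183 g/mol.
Mass from N: 1 × 14.007 = 14.007 g/mol.
%N = 14.007 / 119.183 × 100 = 11.75%.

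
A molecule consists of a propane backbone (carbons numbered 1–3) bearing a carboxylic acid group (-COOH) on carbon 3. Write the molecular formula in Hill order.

C4H8O2

Atom tally by fragment:
  CH3 → C:1 H:3
  CH2 → C:1 H:2
  CH2COOH → C:2 H:3 O:2
Element totals:
  C: 4
  H: 8
  O: 2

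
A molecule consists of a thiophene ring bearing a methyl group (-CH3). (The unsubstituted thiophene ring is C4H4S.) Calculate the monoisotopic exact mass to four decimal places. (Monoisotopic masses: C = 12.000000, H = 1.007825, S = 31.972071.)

Atom tally by fragment:
  thiophene ring core → C:4 H:4 S:1
  (− 1 ring H displaced by substituents)
  + CH3 → C:1 H:3
Element totals:
  C: 5
  H: 6
  S: 1
Molecular formula: C5H6S.
  M = 5(12.0) + 6(1.007825) + 31.972071
    = 60.000000 + 6.046950 + 31.972071 = 98.019021

98.0190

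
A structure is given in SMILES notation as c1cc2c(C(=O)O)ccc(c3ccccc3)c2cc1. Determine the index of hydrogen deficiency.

Atom tally by fragment:
  naphthalene ring system core → C:10 H:8
  (− 2 ring H displaced by substituents)
  + COOH → C:1 H:1 O:2
  + C6H5 → C:6 H:5
Element totals:
  C: 17
  H: 12
  O: 2
Molecular formula: C17H12O2.
DoU = (2C + 2 + N − H − X) / 2 = (2·17 + 2 + 0 − 12 − 0) / 2 = 12.

12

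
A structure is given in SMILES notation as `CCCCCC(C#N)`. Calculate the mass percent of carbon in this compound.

Atom tally by fragment:
  CH3 → C:1 H:3
  CH2 → C:1 H:2
  CH2 → C:1 H:2
  CH2 → C:1 H:2
  CH2 → C:1 H:2
  CH2CN → C:2 H:2 N:1
Element totals:
  C: 7
  H: 13
  N: 1
Molecular formula: C7H13N.
Molar mass = 111.188 g/mol.
Mass from C: 7 × 12.011 = 84.077 g/mol.
%C = 84.077 / 111.188 × 100 = 75.62%.

75.62%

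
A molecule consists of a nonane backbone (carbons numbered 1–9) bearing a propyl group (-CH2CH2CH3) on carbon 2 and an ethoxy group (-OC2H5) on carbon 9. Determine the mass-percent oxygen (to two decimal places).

7.46%

Atom tally by fragment:
  CH3 → C:1 H:3
  CH(CH2CH2CH3) → C:4 H:8
  CH2 → C:1 H:2
  CH2 → C:1 H:2
  CH2 → C:1 H:2
  CH2 → C:1 H:2
  CH2 → C:1 H:2
  CH2 → C:1 H:2
  CH2OC2H5 → C:3 H:7 O:1
Element totals:
  C: 14
  H: 30
  O: 1
Molecular formula: C14H30O.
Molar mass = 214.393 g/mol.
Mass from O: 1 × 15.999 = 15.999 g/mol.
%O = 15.999 / 214.393 × 100 = 7.46%.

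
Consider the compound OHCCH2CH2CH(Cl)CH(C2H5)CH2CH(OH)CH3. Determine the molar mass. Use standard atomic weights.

Atom tally by fragment:
  OHCCH2 → C:2 H:3 O:1
  CH2 → C:1 H:2
  CH(Cl) → C:1 H:1 Cl:1
  CH(C2H5) → C:3 H:6
  CH2 → C:1 H:2
  CH(OH) → C:1 H:2 O:1
  CH3 → C:1 H:3
Element totals:
  C: 10
  H: 19
  Cl: 1
  O: 2
Molecular formula: C10H19ClO2.
  M = 10(12.011) + 19(1.008) + 35.45 + 2(15.999)
    = 120.110 + 19.152 + 35.450 + 31.998 = 206.710

206.71 g/mol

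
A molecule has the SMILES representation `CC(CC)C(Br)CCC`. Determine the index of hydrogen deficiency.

0

Atom tally by fragment:
  CH3 → C:1 H:3
  CH(C2H5) → C:3 H:6
  CH(Br) → C:1 H:1 Br:1
  CH2 → C:1 H:2
  CH2 → C:1 H:2
  CH3 → C:1 H:3
Element totals:
  C: 8
  H: 17
  Br: 1
Molecular formula: C8H17Br.
DoU = (2C + 2 + N − H − X) / 2 = (2·8 + 2 + 0 − 17 − 1) / 2 = 0.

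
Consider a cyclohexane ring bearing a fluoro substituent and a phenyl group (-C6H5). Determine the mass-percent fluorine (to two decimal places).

10.66%

Atom tally by fragment:
  cyclohexane ring core → C:6 H:12
  (− 2 ring H displaced by substituents)
  + F → F:1
  + C6H5 → C:6 H:5
Element totals:
  C: 12
  H: 15
  F: 1
Molecular formula: C12H15F.
Molar mass = 178.250 g/mol.
Mass from F: 1 × 18.998 = 18.998 g/mol.
%F = 18.998 / 178.250 × 100 = 10.66%.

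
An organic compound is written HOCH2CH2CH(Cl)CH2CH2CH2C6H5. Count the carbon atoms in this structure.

12

Atom tally by fragment:
  HOCH2 → C:1 H:3 O:1
  CH2 → C:1 H:2
  CH(Cl) → C:1 H:1 Cl:1
  CH2 → C:1 H:2
  CH2 → C:1 H:2
  CH2C6H5 → C:7 H:7
Element totals:
  C: 12
  H: 17
  Cl: 1
  O: 1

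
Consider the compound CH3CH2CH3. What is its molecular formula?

Atom tally by fragment:
  CH3 → C:1 H:3
  CH2 → C:1 H:2
  CH3 → C:1 H:3
Element totals:
  C: 3
  H: 8

C3H8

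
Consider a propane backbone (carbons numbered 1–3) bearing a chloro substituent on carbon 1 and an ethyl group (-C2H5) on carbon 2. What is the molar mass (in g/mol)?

106.59 g/mol

Atom tally by fragment:
  ClCH2 → C:1 H:2 Cl:1
  CH(C2H5) → C:3 H:6
  CH3 → C:1 H:3
Element totals:
  C: 5
  H: 11
  Cl: 1
Molecular formula: C5H11Cl.
  M = 5(12.011) + 11(1.008) + 35.45
    = 60.055 + 11.088 + 35.450 = 106.593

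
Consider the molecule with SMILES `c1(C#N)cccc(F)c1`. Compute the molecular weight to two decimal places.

Atom tally by fragment:
  benzene ring core → C:6 H:6
  (− 2 ring H displaced by substituents)
  + CN → C:1 N:1
  + F → F:1
Element totals:
  C: 7
  H: 4
  F: 1
  N: 1
Molecular formula: C7H4FN.
  M = 7(12.011) + 4(1.008) + 18.998 + 14.007
    = 84.077 + 4.032 + 18.998 + 14.007 = 121.114

121.11 g/mol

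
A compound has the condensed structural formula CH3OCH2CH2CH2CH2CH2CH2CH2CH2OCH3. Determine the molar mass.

Atom tally by fragment:
  CH3OCH2 → C:2 H:5 O:1
  CH2 → C:1 H:2
  CH2 → C:1 H:2
  CH2 → C:1 H:2
  CH2 → C:1 H:2
  CH2 → C:1 H:2
  CH2 → C:1 H:2
  CH2OCH3 → C:2 H:5 O:1
Element totals:
  C: 10
  H: 22
  O: 2
Molecular formula: C10H22O2.
  M = 10(12.011) + 22(1.008) + 2(15.999)
    = 120.110 + 22.176 + 31.998 = 174.284

174.28 g/mol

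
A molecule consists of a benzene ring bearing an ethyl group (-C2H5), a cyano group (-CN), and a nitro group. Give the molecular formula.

C9H8N2O2

Atom tally by fragment:
  benzene ring core → C:6 H:6
  (− 3 ring H displaced by substituents)
  + C2H5 → C:2 H:5
  + CN → C:1 N:1
  + NO2 → N:1 O:2
Element totals:
  C: 9
  H: 8
  N: 2
  O: 2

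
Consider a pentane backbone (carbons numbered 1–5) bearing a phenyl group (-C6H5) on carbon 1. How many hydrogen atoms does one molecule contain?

Atom tally by fragment:
  C6H5CH2 → C:7 H:7
  CH2 → C:1 H:2
  CH2 → C:1 H:2
  CH2 → C:1 H:2
  CH3 → C:1 H:3
Element totals:
  C: 11
  H: 16

16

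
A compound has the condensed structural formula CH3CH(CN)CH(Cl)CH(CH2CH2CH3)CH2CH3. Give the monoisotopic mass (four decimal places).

187.1128

Atom tally by fragment:
  CH3 → C:1 H:3
  CH(CN) → C:2 H:1 N:1
  CH(Cl) → C:1 H:1 Cl:1
  CH(CH2CH2CH3) → C:4 H:8
  CH2 → C:1 H:2
  CH3 → C:1 H:3
Element totals:
  C: 10
  H: 18
  Cl: 1
  N: 1
Molecular formula: C10H18ClN.
  M = 10(12.0) + 18(1.007825) + 34.968853 + 14.003074
    = 120.000000 + 18.140850 + 34.968853 + 14.003074 = 187.112777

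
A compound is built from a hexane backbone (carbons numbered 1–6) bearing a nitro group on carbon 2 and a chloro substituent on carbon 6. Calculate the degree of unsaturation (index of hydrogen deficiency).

Atom tally by fragment:
  CH3 → C:1 H:3
  CH(NO2) → C:1 H:1 N:1 O:2
  CH2 → C:1 H:2
  CH2 → C:1 H:2
  CH2 → C:1 H:2
  CH2Cl → C:1 H:2 Cl:1
Element totals:
  C: 6
  H: 12
  Cl: 1
  N: 1
  O: 2
Molecular formula: C6H12ClNO2.
DoU = (2C + 2 + N − H − X) / 2 = (2·6 + 2 + 1 − 12 − 1) / 2 = 1.

1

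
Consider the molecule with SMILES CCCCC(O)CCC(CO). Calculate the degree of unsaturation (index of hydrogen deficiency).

Atom tally by fragment:
  CH3 → C:1 H:3
  CH2 → C:1 H:2
  CH2 → C:1 H:2
  CH2 → C:1 H:2
  CH(OH) → C:1 H:2 O:1
  CH2 → C:1 H:2
  CH2 → C:1 H:2
  CH2CH2OH → C:2 H:5 O:1
Element totals:
  C: 9
  H: 20
  O: 2
Molecular formula: C9H20O2.
DoU = (2C + 2 + N − H − X) / 2 = (2·9 + 2 + 0 − 20 − 0) / 2 = 0.

0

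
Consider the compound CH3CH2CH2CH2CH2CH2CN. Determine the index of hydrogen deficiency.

2

Atom tally by fragment:
  CH3 → C:1 H:3
  CH2 → C:1 H:2
  CH2 → C:1 H:2
  CH2 → C:1 H:2
  CH2 → C:1 H:2
  CH2CN → C:2 H:2 N:1
Element totals:
  C: 7
  H: 13
  N: 1
Molecular formula: C7H13N.
DoU = (2C + 2 + N − H − X) / 2 = (2·7 + 2 + 1 − 13 − 0) / 2 = 2.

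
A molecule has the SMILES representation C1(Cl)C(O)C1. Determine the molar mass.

Atom tally by fragment:
  cyclopropane ring core → C:3 H:6
  (− 2 ring H displaced by substituents)
  + Cl → Cl:1
  + OH → O:1 H:1
Element totals:
  C: 3
  H: 5
  Cl: 1
  O: 1
Molecular formula: C3H5ClO.
  M = 3(12.011) + 5(1.008) + 35.45 + 15.999
    = 36.033 + 5.040 + 35.450 + 15.999 = 92.522

92.52 g/mol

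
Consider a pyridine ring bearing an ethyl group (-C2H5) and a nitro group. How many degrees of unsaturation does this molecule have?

5

Atom tally by fragment:
  pyridine ring core → C:5 H:5 N:1
  (− 2 ring H displaced by substituents)
  + C2H5 → C:2 H:5
  + NO2 → N:1 O:2
Element totals:
  C: 7
  H: 8
  N: 2
  O: 2
Molecular formula: C7H8N2O2.
DoU = (2C + 2 + N − H − X) / 2 = (2·7 + 2 + 2 − 8 − 0) / 2 = 5.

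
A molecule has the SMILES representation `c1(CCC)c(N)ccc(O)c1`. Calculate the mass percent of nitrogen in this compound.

Atom tally by fragment:
  benzene ring core → C:6 H:6
  (− 3 ring H displaced by substituents)
  + CH2CH2CH3 → C:3 H:7
  + NH2 → N:1 H:2
  + OH → O:1 H:1
Element totals:
  C: 9
  H: 13
  N: 1
  O: 1
Molecular formula: C9H13NO.
Molar mass = 151.209 g/mol.
Mass from N: 1 × 14.007 = 14.007 g/mol.
%N = 14.007 / 151.209 × 100 = 9.26%.

9.26%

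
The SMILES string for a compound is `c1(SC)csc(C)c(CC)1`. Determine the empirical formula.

Atom tally by fragment:
  thiophene ring core → C:4 H:4 S:1
  (− 3 ring H displaced by substituents)
  + SCH3 → C:1 H:3 S:1
  + CH3 → C:1 H:3
  + C2H5 → C:2 H:5
Element totals:
  C: 8
  H: 12
  S: 2
Molecular formula: C8H12S2.
gcd of subscripts = 2; dividing each by 2:
  C: 8/2 = 4
  H: 12/2 = 6
  S: 2/2 = 1

C4H6S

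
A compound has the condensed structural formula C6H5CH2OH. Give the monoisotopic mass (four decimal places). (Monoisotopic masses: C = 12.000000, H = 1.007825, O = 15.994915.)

108.0575

Atom tally by fragment:
  benzene ring core → C:6 H:6
  (− 1 ring H displaced by substituents)
  + CH2OH → C:1 H:3 O:1
Element totals:
  C: 7
  H: 8
  O: 1
Molecular formula: C7H8O.
  M = 7(12.0) + 8(1.007825) + 15.994915
    = 84.000000 + 8.062600 + 15.994915 = 108.057515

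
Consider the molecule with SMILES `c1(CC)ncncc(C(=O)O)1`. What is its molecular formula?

C7H8N2O2

Atom tally by fragment:
  pyrimidine ring core → C:4 H:4 N:2
  (− 2 ring H displaced by substituents)
  + C2H5 → C:2 H:5
  + COOH → C:1 H:1 O:2
Element totals:
  C: 7
  H: 8
  N: 2
  O: 2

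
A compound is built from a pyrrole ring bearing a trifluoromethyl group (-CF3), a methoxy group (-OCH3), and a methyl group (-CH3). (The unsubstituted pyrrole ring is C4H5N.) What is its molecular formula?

Atom tally by fragment:
  pyrrole ring core → C:4 H:5 N:1
  (− 3 ring H displaced by substituents)
  + CF3 → C:1 F:3
  + OCH3 → C:1 H:3 O:1
  + CH3 → C:1 H:3
Element totals:
  C: 7
  H: 8
  F: 3
  N: 1
  O: 1

C7H8F3NO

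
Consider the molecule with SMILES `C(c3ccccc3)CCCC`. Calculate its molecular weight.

Atom tally by fragment:
  C6H5CH2 → C:7 H:7
  CH2 → C:1 H:2
  CH2 → C:1 H:2
  CH2 → C:1 H:2
  CH3 → C:1 H:3
Element totals:
  C: 11
  H: 16
Molecular formula: C11H16.
  M = 11(12.011) + 16(1.008)
    = 132.121 + 16.128 = 148.249

148.25 g/mol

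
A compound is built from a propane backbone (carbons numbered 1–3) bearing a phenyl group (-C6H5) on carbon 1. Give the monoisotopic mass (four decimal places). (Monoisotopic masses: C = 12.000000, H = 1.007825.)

120.0939

Atom tally by fragment:
  C6H5CH2 → C:7 H:7
  CH2 → C:1 H:2
  CH3 → C:1 H:3
Element totals:
  C: 9
  H: 12
Molecular formula: C9H12.
  M = 9(12.0) + 12(1.007825)
    = 108.000000 + 12.093900 = 120.093900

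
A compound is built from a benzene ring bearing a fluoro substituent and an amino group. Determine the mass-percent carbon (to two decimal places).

Atom tally by fragment:
  benzene ring core → C:6 H:6
  (− 2 ring H displaced by substituents)
  + F → F:1
  + NH2 → N:1 H:2
Element totals:
  C: 6
  H: 6
  F: 1
  N: 1
Molecular formula: C6H6FN.
Molar mass = 111.119 g/mol.
Mass from C: 6 × 12.011 = 72.066 g/mol.
%C = 72.066 / 111.119 × 100 = 64.85%.

64.85%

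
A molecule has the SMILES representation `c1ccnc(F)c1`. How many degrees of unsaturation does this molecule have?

4

Atom tally by fragment:
  pyridine ring core → C:5 H:5 N:1
  (− 1 ring H displaced by substituents)
  + F → F:1
Element totals:
  C: 5
  H: 4
  F: 1
  N: 1
Molecular formula: C5H4FN.
DoU = (2C + 2 + N − H − X) / 2 = (2·5 + 2 + 1 − 4 − 1) / 2 = 4.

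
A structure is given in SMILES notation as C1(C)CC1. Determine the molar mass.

Atom tally by fragment:
  cyclopropane ring core → C:3 H:6
  (− 1 ring H displaced by substituents)
  + CH3 → C:1 H:3
Element totals:
  C: 4
  H: 8
Molecular formula: C4H8.
  M = 4(12.011) + 8(1.008)
    = 48.044 + 8.064 = 56.108

56.11 g/mol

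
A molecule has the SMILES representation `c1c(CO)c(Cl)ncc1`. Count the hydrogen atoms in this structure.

6

Atom tally by fragment:
  pyridine ring core → C:5 H:5 N:1
  (− 2 ring H displaced by substituents)
  + CH2OH → C:1 H:3 O:1
  + Cl → Cl:1
Element totals:
  C: 6
  H: 6
  Cl: 1
  N: 1
  O: 1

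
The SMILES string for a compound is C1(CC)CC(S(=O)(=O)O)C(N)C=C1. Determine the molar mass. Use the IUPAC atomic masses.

Atom tally by fragment:
  cyclohexene ring core → C:6 H:10
  (− 3 ring H displaced by substituents)
  + C2H5 → C:2 H:5
  + SO3H → S:1 O:3 H:1
  + NH2 → N:1 H:2
Element totals:
  C: 8
  H: 15
  N: 1
  O: 3
  S: 1
Molecular formula: C8H15NO3S.
  M = 8(12.011) + 15(1.008) + 14.007 + 3(15.999) + 32.06
    = 96.088 + 15.120 + 14.007 + 47.997 + 32.060 = 205.272

205.27 g/mol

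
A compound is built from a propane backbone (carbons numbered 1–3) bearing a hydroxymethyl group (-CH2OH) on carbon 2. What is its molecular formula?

Atom tally by fragment:
  CH3 → C:1 H:3
  CH(CH2OH) → C:2 H:4 O:1
  CH3 → C:1 H:3
Element totals:
  C: 4
  H: 10
  O: 1

C4H10O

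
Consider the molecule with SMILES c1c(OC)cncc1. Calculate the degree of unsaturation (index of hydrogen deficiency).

Atom tally by fragment:
  pyridine ring core → C:5 H:5 N:1
  (− 1 ring H displaced by substituents)
  + OCH3 → C:1 H:3 O:1
Element totals:
  C: 6
  H: 7
  N: 1
  O: 1
Molecular formula: C6H7NO.
DoU = (2C + 2 + N − H − X) / 2 = (2·6 + 2 + 1 − 7 − 0) / 2 = 4.

4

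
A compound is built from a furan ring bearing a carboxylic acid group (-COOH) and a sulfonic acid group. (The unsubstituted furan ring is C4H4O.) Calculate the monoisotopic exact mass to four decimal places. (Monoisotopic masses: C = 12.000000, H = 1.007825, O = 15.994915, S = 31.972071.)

191.9729

Atom tally by fragment:
  furan ring core → C:4 H:4 O:1
  (− 2 ring H displaced by substituents)
  + COOH → C:1 H:1 O:2
  + SO3H → S:1 O:3 H:1
Element totals:
  C: 5
  H: 4
  O: 6
  S: 1
Molecular formula: C5H4O6S.
  M = 5(12.0) + 4(1.007825) + 6(15.994915) + 31.972071
    = 60.000000 + 4.031300 + 95.969490 + 31.972071 = 191.972861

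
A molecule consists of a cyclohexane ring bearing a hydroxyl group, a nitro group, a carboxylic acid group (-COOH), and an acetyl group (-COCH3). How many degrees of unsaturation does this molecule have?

4

Atom tally by fragment:
  cyclohexane ring core → C:6 H:12
  (− 4 ring H displaced by substituents)
  + OH → O:1 H:1
  + NO2 → N:1 O:2
  + COOH → C:1 H:1 O:2
  + COCH3 → C:2 H:3 O:1
Element totals:
  C: 9
  H: 13
  N: 1
  O: 6
Molecular formula: C9H13NO6.
DoU = (2C + 2 + N − H − X) / 2 = (2·9 + 2 + 1 − 13 − 0) / 2 = 4.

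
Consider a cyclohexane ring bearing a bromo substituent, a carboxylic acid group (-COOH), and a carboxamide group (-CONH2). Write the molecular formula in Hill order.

C8H12BrNO3

Atom tally by fragment:
  cyclohexane ring core → C:6 H:12
  (− 3 ring H displaced by substituents)
  + Br → Br:1
  + COOH → C:1 H:1 O:2
  + CONH2 → C:1 H:2 O:1 N:1
Element totals:
  C: 8
  H: 12
  Br: 1
  N: 1
  O: 3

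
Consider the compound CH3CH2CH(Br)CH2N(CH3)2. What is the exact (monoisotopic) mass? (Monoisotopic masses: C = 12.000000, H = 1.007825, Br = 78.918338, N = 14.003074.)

Element totals:
  C: 6
  H: 14
  Br: 1
  N: 1
Molecular formula: C6H14BrN.
  M = 6(12.0) + 14(1.007825) + 78.918338 + 14.003074
    = 72.000000 + 14.109550 + 78.918338 + 14.003074 = 179.030962

179.0310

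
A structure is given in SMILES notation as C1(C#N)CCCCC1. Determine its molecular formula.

C7H11N

Atom tally by fragment:
  cyclohexane ring core → C:6 H:12
  (− 1 ring H displaced by substituents)
  + CN → C:1 N:1
Element totals:
  C: 7
  H: 11
  N: 1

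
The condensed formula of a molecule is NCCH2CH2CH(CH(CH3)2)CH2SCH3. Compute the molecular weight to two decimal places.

171.30 g/mol

Atom tally by fragment:
  NCCH2 → C:2 H:2 N:1
  CH2 → C:1 H:2
  CH(CH(CH3)2) → C:4 H:8
  CH2SCH3 → C:2 H:5 S:1
Element totals:
  C: 9
  H: 17
  N: 1
  S: 1
Molecular formula: C9H17NS.
  M = 9(12.011) + 17(1.008) + 14.007 + 32.06
    = 108.099 + 17.136 + 14.007 + 32.060 = 171.302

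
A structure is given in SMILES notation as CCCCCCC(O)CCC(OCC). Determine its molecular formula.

C12H26O2

Atom tally by fragment:
  CH3 → C:1 H:3
  CH2 → C:1 H:2
  CH2 → C:1 H:2
  CH2 → C:1 H:2
  CH2 → C:1 H:2
  CH2 → C:1 H:2
  CH(OH) → C:1 H:2 O:1
  CH2 → C:1 H:2
  CH2 → C:1 H:2
  CH2OC2H5 → C:3 H:7 O:1
Element totals:
  C: 12
  H: 26
  O: 2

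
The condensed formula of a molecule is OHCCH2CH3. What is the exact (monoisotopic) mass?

58.0419

Element totals:
  C: 3
  H: 6
  O: 1
Molecular formula: C3H6O.
  M = 3(12.0) + 6(1.007825) + 15.994915
    = 36.000000 + 6.046950 + 15.994915 = 58.041865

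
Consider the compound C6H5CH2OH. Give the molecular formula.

C7H8O

Element totals:
  C: 7
  H: 8
  O: 1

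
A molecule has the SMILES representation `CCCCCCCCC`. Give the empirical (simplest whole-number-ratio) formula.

Atom tally by fragment:
  CH3 → C:1 H:3
  CH2 → C:1 H:2
  CH2 → C:1 H:2
  CH2 → C:1 H:2
  CH2 → C:1 H:2
  CH2 → C:1 H:2
  CH2 → C:1 H:2
  CH2 → C:1 H:2
  CH3 → C:1 H:3
Element totals:
  C: 9
  H: 20
Molecular formula: C9H20.
gcd of subscripts (9, 20) = 1, so the empirical formula equals the molecular formula.

C9H20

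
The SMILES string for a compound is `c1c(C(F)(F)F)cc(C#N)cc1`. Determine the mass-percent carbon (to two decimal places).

Atom tally by fragment:
  benzene ring core → C:6 H:6
  (− 2 ring H displaced by substituents)
  + CF3 → C:1 F:3
  + CN → C:1 N:1
Element totals:
  C: 8
  H: 4
  F: 3
  N: 1
Molecular formula: C8H4F3N.
Molar mass = 171.121 g/mol.
Mass from C: 8 × 12.011 = 96.088 g/mol.
%C = 96.088 / 171.121 × 100 = 56.15%.

56.15%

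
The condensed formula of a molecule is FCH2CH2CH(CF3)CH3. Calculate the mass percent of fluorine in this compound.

52.73%

Atom tally by fragment:
  FCH2 → C:1 H:2 F:1
  CH2 → C:1 H:2
  CH(CF3) → C:2 H:1 F:3
  CH3 → C:1 H:3
Element totals:
  C: 5
  H: 8
  F: 4
Molecular formula: C5H8F4.
Molar mass = 144.111 g/mol.
Mass from F: 4 × 18.998 = 75.992 g/mol.
%F = 75.992 / 144.111 × 100 = 52.73%.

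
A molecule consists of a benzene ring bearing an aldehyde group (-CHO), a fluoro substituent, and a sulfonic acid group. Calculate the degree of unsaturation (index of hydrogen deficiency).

5

Atom tally by fragment:
  benzene ring core → C:6 H:6
  (− 3 ring H displaced by substituents)
  + CHO → C:1 H:1 O:1
  + F → F:1
  + SO3H → S:1 O:3 H:1
Element totals:
  C: 7
  H: 5
  F: 1
  O: 4
  S: 1
Molecular formula: C7H5FO4S.
DoU = (2C + 2 + N − H − X) / 2 = (2·7 + 2 + 0 − 5 − 1) / 2 = 5.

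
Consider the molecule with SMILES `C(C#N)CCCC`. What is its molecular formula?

C6H11N

Atom tally by fragment:
  NCCH2 → C:2 H:2 N:1
  CH2 → C:1 H:2
  CH2 → C:1 H:2
  CH2 → C:1 H:2
  CH3 → C:1 H:3
Element totals:
  C: 6
  H: 11
  N: 1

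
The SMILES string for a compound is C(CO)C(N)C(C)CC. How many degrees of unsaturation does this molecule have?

0

Atom tally by fragment:
  HOCH2CH2 → C:2 H:5 O:1
  CH(NH2) → C:1 H:3 N:1
  CH(CH3) → C:2 H:4
  CH2 → C:1 H:2
  CH3 → C:1 H:3
Element totals:
  C: 7
  H: 17
  N: 1
  O: 1
Molecular formula: C7H17NO.
DoU = (2C + 2 + N − H − X) / 2 = (2·7 + 2 + 1 − 17 − 0) / 2 = 0.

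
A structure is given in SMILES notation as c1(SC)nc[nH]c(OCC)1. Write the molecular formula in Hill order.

C6H10N2OS

Atom tally by fragment:
  imidazole ring core → C:3 H:4 N:2
  (− 2 ring H displaced by substituents)
  + SCH3 → C:1 H:3 S:1
  + OC2H5 → C:2 H:5 O:1
Element totals:
  C: 6
  H: 10
  N: 2
  O: 1
  S: 1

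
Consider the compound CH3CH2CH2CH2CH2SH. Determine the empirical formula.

Element totals:
  C: 5
  H: 12
  S: 1
Molecular formula: C5H12S.
gcd of subscripts (5, 12, 1) = 1, so the empirical formula equals the molecular formula.

C5H12S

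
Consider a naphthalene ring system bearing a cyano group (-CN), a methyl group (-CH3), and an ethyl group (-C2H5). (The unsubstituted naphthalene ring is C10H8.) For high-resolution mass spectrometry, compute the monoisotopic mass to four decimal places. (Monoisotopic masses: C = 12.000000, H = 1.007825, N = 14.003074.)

Atom tally by fragment:
  naphthalene ring system core → C:10 H:8
  (− 3 ring H displaced by substituents)
  + CN → C:1 N:1
  + CH3 → C:1 H:3
  + C2H5 → C:2 H:5
Element totals:
  C: 14
  H: 13
  N: 1
Molecular formula: C14H13N.
  M = 14(12.0) + 13(1.007825) + 14.003074
    = 168.000000 + 13.101725 + 14.003074 = 195.104799

195.1048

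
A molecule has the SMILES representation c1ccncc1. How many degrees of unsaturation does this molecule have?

4

Atom tally by fragment:
  pyridine ring core → C:5 H:5 N:1
Element totals:
  C: 5
  H: 5
  N: 1
Molecular formula: C5H5N.
DoU = (2C + 2 + N − H − X) / 2 = (2·5 + 2 + 1 − 5 − 0) / 2 = 4.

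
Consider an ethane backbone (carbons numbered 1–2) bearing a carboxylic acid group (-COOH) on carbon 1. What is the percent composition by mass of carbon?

48.64%

Atom tally by fragment:
  HOOCCH2 → C:2 H:3 O:2
  CH3 → C:1 H:3
Element totals:
  C: 3
  H: 6
  O: 2
Molecular formula: C3H6O2.
Molar mass = 74.079 g/mol.
Mass from C: 3 × 12.011 = 36.033 g/mol.
%C = 36.033 / 74.079 × 100 = 48.64%.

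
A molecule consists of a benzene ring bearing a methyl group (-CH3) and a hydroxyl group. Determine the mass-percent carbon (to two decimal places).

77.75%

Atom tally by fragment:
  benzene ring core → C:6 H:6
  (− 2 ring H displaced by substituents)
  + CH3 → C:1 H:3
  + OH → O:1 H:1
Element totals:
  C: 7
  H: 8
  O: 1
Molecular formula: C7H8O.
Molar mass = 108.140 g/mol.
Mass from C: 7 × 12.011 = 84.077 g/mol.
%C = 84.077 / 108.140 × 100 = 77.75%.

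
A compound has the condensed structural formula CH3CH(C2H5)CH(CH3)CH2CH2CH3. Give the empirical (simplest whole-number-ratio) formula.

C9H20

Element totals:
  C: 9
  H: 20
Molecular formula: C9H20.
gcd of subscripts (9, 20) = 1, so the empirical formula equals the molecular formula.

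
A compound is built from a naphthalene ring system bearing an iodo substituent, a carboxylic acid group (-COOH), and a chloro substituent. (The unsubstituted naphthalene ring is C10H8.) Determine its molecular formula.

C11H6ClIO2

Atom tally by fragment:
  naphthalene ring system core → C:10 H:8
  (− 3 ring H displaced by substituents)
  + I → I:1
  + COOH → C:1 H:1 O:2
  + Cl → Cl:1
Element totals:
  C: 11
  H: 6
  Cl: 1
  I: 1
  O: 2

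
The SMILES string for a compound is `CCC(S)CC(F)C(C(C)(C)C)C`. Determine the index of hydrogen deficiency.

0

Atom tally by fragment:
  CH3 → C:1 H:3
  CH2 → C:1 H:2
  CH(SH) → C:1 H:2 S:1
  CH2 → C:1 H:2
  CH(F) → C:1 H:1 F:1
  CH(C(CH3)3) → C:5 H:10
  CH3 → C:1 H:3
Element totals:
  C: 11
  H: 23
  F: 1
  S: 1
Molecular formula: C11H23FS.
DoU = (2C + 2 + N − H − X) / 2 = (2·11 + 2 + 0 − 23 − 1) / 2 = 0.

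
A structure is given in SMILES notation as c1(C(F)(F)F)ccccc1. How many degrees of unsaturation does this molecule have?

Atom tally by fragment:
  benzene ring core → C:6 H:6
  (− 1 ring H displaced by substituents)
  + CF3 → C:1 F:3
Element totals:
  C: 7
  H: 5
  F: 3
Molecular formula: C7H5F3.
DoU = (2C + 2 + N − H − X) / 2 = (2·7 + 2 + 0 − 5 − 3) / 2 = 4.

4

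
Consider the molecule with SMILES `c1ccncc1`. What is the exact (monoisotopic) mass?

Atom tally by fragment:
  pyridine ring core → C:5 H:5 N:1
Element totals:
  C: 5
  H: 5
  N: 1
Molecular formula: C5H5N.
  M = 5(12.0) + 5(1.007825) + 14.003074
    = 60.000000 + 5.039125 + 14.003074 = 79.042199

79.0422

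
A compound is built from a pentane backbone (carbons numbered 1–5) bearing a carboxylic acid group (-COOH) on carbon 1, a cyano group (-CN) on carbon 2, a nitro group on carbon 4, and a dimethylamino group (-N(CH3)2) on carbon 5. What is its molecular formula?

Atom tally by fragment:
  HOOCCH2 → C:2 H:3 O:2
  CH(CN) → C:2 H:1 N:1
  CH2 → C:1 H:2
  CH(NO2) → C:1 H:1 N:1 O:2
  CH2N(CH3)2 → C:3 H:8 N:1
Element totals:
  C: 9
  H: 15
  N: 3
  O: 4

C9H15N3O4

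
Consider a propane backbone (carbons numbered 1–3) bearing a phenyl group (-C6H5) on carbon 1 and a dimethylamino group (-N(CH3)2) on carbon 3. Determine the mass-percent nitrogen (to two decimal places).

8.58%

Atom tally by fragment:
  C6H5CH2 → C:7 H:7
  CH2 → C:1 H:2
  CH2N(CH3)2 → C:3 H:8 N:1
Element totals:
  C: 11
  H: 17
  N: 1
Molecular formula: C11H17N.
Molar mass = 163.264 g/mol.
Mass from N: 1 × 14.007 = 14.007 g/mol.
%N = 14.007 / 163.264 × 100 = 8.58%.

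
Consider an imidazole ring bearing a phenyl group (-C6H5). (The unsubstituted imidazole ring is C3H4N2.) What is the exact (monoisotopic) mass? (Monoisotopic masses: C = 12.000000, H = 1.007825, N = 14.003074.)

144.0687

Atom tally by fragment:
  imidazole ring core → C:3 H:4 N:2
  (− 1 ring H displaced by substituents)
  + C6H5 → C:6 H:5
Element totals:
  C: 9
  H: 8
  N: 2
Molecular formula: C9H8N2.
  M = 9(12.0) + 8(1.007825) + 2(14.003074)
    = 108.000000 + 8.062600 + 28.006148 = 144.068748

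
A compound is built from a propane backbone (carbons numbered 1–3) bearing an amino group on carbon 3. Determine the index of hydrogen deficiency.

Atom tally by fragment:
  CH3 → C:1 H:3
  CH2 → C:1 H:2
  CH2NH2 → C:1 H:4 N:1
Element totals:
  C: 3
  H: 9
  N: 1
Molecular formula: C3H9N.
DoU = (2C + 2 + N − H − X) / 2 = (2·3 + 2 + 1 − 9 − 0) / 2 = 0.

0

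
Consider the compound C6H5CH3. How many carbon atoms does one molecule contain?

7

Element totals:
  C: 7
  H: 8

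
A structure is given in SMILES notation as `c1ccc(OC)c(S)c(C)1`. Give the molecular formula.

Atom tally by fragment:
  benzene ring core → C:6 H:6
  (− 3 ring H displaced by substituents)
  + OCH3 → C:1 H:3 O:1
  + SH → S:1 H:1
  + CH3 → C:1 H:3
Element totals:
  C: 8
  H: 10
  O: 1
  S: 1

C8H10OS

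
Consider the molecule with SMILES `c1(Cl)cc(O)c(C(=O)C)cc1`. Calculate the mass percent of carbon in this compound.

Atom tally by fragment:
  benzene ring core → C:6 H:6
  (− 3 ring H displaced by substituents)
  + Cl → Cl:1
  + OH → O:1 H:1
  + COCH3 → C:2 H:3 O:1
Element totals:
  C: 8
  H: 7
  Cl: 1
  O: 2
Molecular formula: C8H7ClO2.
Molar mass = 170.592 g/mol.
Mass from C: 8 × 12.011 = 96.088 g/mol.
%C = 96.088 / 170.592 × 100 = 56.33%.

56.33%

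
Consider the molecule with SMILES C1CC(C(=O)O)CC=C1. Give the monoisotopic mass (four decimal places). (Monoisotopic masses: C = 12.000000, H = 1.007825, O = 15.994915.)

Atom tally by fragment:
  cyclohexene ring core → C:6 H:10
  (− 1 ring H displaced by substituents)
  + COOH → C:1 H:1 O:2
Element totals:
  C: 7
  H: 10
  O: 2
Molecular formula: C7H10O2.
  M = 7(12.0) + 10(1.007825) + 2(15.994915)
    = 84.000000 + 10.078250 + 31.989830 = 126.068080

126.0681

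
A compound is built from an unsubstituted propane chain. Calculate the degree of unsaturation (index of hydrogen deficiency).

Atom tally by fragment:
  CH3 → C:1 H:3
  CH2 → C:1 H:2
  CH3 → C:1 H:3
Element totals:
  C: 3
  H: 8
Molecular formula: C3H8.
DoU = (2C + 2 + N − H − X) / 2 = (2·3 + 2 + 0 − 8 − 0) / 2 = 0.

0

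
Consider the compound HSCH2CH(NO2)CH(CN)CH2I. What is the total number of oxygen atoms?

2

Element totals:
  C: 5
  H: 7
  I: 1
  N: 2
  O: 2
  S: 1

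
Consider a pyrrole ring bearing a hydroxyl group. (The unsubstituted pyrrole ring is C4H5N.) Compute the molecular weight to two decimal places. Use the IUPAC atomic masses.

83.09 g/mol

Atom tally by fragment:
  pyrrole ring core → C:4 H:5 N:1
  (− 1 ring H displaced by substituents)
  + OH → O:1 H:1
Element totals:
  C: 4
  H: 5
  N: 1
  O: 1
Molecular formula: C4H5NO.
  M = 4(12.011) + 5(1.008) + 14.007 + 15.999
    = 48.044 + 5.040 + 14.007 + 15.999 = 83.090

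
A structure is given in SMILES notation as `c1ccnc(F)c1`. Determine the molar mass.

Atom tally by fragment:
  pyridine ring core → C:5 H:5 N:1
  (− 1 ring H displaced by substituents)
  + F → F:1
Element totals:
  C: 5
  H: 4
  F: 1
  N: 1
Molecular formula: C5H4FN.
  M = 5(12.011) + 4(1.008) + 18.998 + 14.007
    = 60.055 + 4.032 + 18.998 + 14.007 = 97.092

97.09 g/mol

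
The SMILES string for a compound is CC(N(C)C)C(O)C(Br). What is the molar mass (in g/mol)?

Atom tally by fragment:
  CH3 → C:1 H:3
  CH(N(CH3)2) → C:3 H:7 N:1
  CH(OH) → C:1 H:2 O:1
  CH2Br → C:1 H:2 Br:1
Element totals:
  C: 6
  H: 14
  Br: 1
  N: 1
  O: 1
Molecular formula: C6H14BrNO.
  M = 6(12.011) + 14(1.008) + 79.904 + 14.007 + 15.999
    = 72.066 + 14.112 + 79.904 + 14.007 + 15.999 = 196.088

196.09 g/mol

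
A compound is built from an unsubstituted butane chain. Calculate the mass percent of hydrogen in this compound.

17.34%

Atom tally by fragment:
  CH3 → C:1 H:3
  CH2 → C:1 H:2
  CH2 → C:1 H:2
  CH3 → C:1 H:3
Element totals:
  C: 4
  H: 10
Molecular formula: C4H10.
Molar mass = 58.124 g/mol.
Mass from H: 10 × 1.008 = 10.080 g/mol.
%H = 10.080 / 58.124 × 100 = 17.34%.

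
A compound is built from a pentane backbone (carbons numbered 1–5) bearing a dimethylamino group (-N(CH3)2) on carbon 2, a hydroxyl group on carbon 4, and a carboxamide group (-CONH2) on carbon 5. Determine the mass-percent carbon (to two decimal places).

55.15%

Atom tally by fragment:
  CH3 → C:1 H:3
  CH(N(CH3)2) → C:3 H:7 N:1
  CH2 → C:1 H:2
  CH(OH) → C:1 H:2 O:1
  CH2CONH2 → C:2 H:4 O:1 N:1
Element totals:
  C: 8
  H: 18
  N: 2
  O: 2
Molecular formula: C8H18N2O2.
Molar mass = 174.244 g/mol.
Mass from C: 8 × 12.011 = 96.088 g/mol.
%C = 96.088 / 174.244 × 100 = 55.15%.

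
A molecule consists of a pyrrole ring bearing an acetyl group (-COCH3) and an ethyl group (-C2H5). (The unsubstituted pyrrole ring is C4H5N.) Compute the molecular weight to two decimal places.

137.18 g/mol

Atom tally by fragment:
  pyrrole ring core → C:4 H:5 N:1
  (− 2 ring H displaced by substituents)
  + COCH3 → C:2 H:3 O:1
  + C2H5 → C:2 H:5
Element totals:
  C: 8
  H: 11
  N: 1
  O: 1
Molecular formula: C8H11NO.
  M = 8(12.011) + 11(1.008) + 14.007 + 15.999
    = 96.088 + 11.088 + 14.007 + 15.999 = 137.182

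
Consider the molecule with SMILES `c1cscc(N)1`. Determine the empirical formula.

C4H5NS

Atom tally by fragment:
  thiophene ring core → C:4 H:4 S:1
  (− 1 ring H displaced by substituents)
  + NH2 → N:1 H:2
Element totals:
  C: 4
  H: 5
  N: 1
  S: 1
Molecular formula: C4H5NS.
gcd of subscripts (4, 5, 1, 1) = 1, so the empirical formula equals the molecular formula.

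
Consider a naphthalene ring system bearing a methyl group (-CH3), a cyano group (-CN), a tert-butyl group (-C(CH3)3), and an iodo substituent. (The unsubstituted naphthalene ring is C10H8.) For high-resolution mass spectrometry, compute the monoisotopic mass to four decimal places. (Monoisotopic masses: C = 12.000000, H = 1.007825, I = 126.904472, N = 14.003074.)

349.0327

Atom tally by fragment:
  naphthalene ring system core → C:10 H:8
  (− 4 ring H displaced by substituents)
  + CH3 → C:1 H:3
  + CN → C:1 N:1
  + C(CH3)3 → C:4 H:9
  + I → I:1
Element totals:
  C: 16
  H: 16
  I: 1
  N: 1
Molecular formula: C16H16IN.
  M = 16(12.0) + 16(1.007825) + 126.904472 + 14.003074
    = 192.000000 + 16.125200 + 126.904472 + 14.003074 = 349.032746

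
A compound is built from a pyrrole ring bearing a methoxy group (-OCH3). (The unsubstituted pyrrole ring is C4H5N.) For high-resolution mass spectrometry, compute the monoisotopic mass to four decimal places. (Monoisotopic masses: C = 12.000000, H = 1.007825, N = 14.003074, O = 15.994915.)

97.0528

Atom tally by fragment:
  pyrrole ring core → C:4 H:5 N:1
  (− 1 ring H displaced by substituents)
  + OCH3 → C:1 H:3 O:1
Element totals:
  C: 5
  H: 7
  N: 1
  O: 1
Molecular formula: C5H7NO.
  M = 5(12.0) + 7(1.007825) + 14.003074 + 15.994915
    = 60.000000 + 7.054775 + 14.003074 + 15.994915 = 97.052764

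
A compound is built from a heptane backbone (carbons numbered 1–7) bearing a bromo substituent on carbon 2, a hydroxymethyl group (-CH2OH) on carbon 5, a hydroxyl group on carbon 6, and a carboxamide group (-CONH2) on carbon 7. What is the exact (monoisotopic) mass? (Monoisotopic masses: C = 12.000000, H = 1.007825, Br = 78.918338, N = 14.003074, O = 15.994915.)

Atom tally by fragment:
  CH3 → C:1 H:3
  CH(Br) → C:1 H:1 Br:1
  CH2 → C:1 H:2
  CH2 → C:1 H:2
  CH(CH2OH) → C:2 H:4 O:1
  CH(OH) → C:1 H:2 O:1
  CH2CONH2 → C:2 H:4 O:1 N:1
Element totals:
  C: 9
  H: 18
  Br: 1
  N: 1
  O: 3
Molecular formula: C9H18BrNO3.
  M = 9(12.0) + 18(1.007825) + 78.918338 + 14.003074 + 3(15.994915)
    = 108.000000 + 18.140850 + 78.918338 + 14.003074 + 47.984745 = 267.047007

267.0470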